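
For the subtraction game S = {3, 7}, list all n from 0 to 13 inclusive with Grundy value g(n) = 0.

0, 1, 2, 6, 10, 11, 12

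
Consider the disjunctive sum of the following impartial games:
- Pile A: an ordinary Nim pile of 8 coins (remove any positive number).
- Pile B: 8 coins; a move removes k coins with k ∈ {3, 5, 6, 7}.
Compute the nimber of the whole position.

10

Pile A is a plain Nim pile of size 8, so its Grundy value is 8.
Build the Grundy sequence for pile B with g(k) = mex{g(k−s) : s ∈ {3, 5, 6, 7}, s ≤ k}:
g(0) = mex{} = 0
g(1) = mex{} = 0
g(2) = mex{} = 0
g(3) = mex{0} = 1
g(4) = mex{0} = 1
g(5) = mex{0} = 1
g(6) = mex{0,1} = 2
g(7) = mex{0,1} = 2
g(8) = mex{0,1} = 2
So g(8) = 2.
The value of a disjunctive sum is the nim-sum of the parts.
Combined value = 8 ⊕ 2 = 10.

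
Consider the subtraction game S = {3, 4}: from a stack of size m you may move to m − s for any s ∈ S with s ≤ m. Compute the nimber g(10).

1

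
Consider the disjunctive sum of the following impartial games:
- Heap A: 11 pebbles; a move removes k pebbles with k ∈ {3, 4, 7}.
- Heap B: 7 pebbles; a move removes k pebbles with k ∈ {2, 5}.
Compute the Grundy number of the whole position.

0

Grundy values for heap A (subtraction set {3, 4, 7}):
k:     0  1  2  3  4  5  6  7  8  9 10 11
g(k):  0  0  0  1  1  1  2  2  2  3  0  0
So g(11) = 0.
Grundy values for heap B (subtraction set {2, 5}):
k:     0  1  2  3  4  5  6  7
g(k):  0  0  1  1  0  2  1  0
So g(7) = 0.
By the Sprague-Grundy theorem, the Grundy value of a sum of independent games is the XOR of the component values.
Combined value = 0 ⊕ 0 = 0.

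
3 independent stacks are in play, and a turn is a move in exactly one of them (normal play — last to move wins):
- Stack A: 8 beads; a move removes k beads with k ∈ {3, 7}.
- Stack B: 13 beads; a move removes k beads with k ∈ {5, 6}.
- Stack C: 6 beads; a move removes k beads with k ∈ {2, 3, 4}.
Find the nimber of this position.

Grundy values for stack A (subtraction set {3, 7}):
k:     0  1  2  3  4  5  6  7  8
g(k):  0  0  0  1  1  1  0  2  2
So g(8) = 2.
For stack B, compute g(0), g(1), … with moves {5, 6}:
g(0) = mex{} = 0
g(1) = mex{} = 0
g(2) = mex{} = 0
g(3) = mex{} = 0
g(4) = mex{} = 0
g(5) = mex{0} = 1
g(6) = mex{0} = 1
g(7) = mex{0} = 1
g(8) = mex{0} = 1
g(9) = mex{0} = 1
g(10) = mex{0,1} = 2
g(11) = mex{1} = 0
g(12) = mex{1} = 0
g(13) = mex{1} = 0
So g(13) = 0.
Grundy values for stack C (subtraction set {2, 3, 4}):
k:     0  1  2  3  4  5  6
g(k):  0  0  1  1  2  2  0
So g(6) = 0.
The value of a disjunctive sum is the nim-sum of the parts.
Combined value = 2 XOR 0 XOR 0 = 2.

2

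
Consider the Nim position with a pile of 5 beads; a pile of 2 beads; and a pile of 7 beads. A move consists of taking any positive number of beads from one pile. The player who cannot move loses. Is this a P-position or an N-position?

P-position

Bitwise XOR of the heap sizes:
  101  (5)
  010  (2)
  111  (7)
  ---
  000  (0)
The nim-sum is 0, so this is a P-position: the player to move is in a losing position under optimal play.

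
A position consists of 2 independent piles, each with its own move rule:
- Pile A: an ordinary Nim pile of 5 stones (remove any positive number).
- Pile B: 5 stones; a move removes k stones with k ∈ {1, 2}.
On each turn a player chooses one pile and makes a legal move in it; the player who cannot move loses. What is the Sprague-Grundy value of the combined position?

7

Pile A is a plain Nim pile of size 5, so its Grundy value is 5.
For pile B, compute g(0), g(1), … with moves {1, 2}:
g(0) = mex{} = 0
g(1) = mex{0} = 1
g(2) = mex{0,1} = 2
g(3) = mex{1,2} = 0
g(4) = mex{0,2} = 1
g(5) = mex{0,1} = 2
So g(5) = 2.
By the Sprague-Grundy theorem, the Grundy value of a sum of independent games is the XOR of the component values.
Combined value = 5 XOR 2 = 7.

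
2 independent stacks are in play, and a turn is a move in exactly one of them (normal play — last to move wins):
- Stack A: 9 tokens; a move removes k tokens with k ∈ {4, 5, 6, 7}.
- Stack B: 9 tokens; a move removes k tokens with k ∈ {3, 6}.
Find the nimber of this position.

2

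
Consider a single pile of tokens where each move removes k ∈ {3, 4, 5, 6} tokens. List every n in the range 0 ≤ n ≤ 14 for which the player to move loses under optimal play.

0, 1, 2, 9, 10, 11

Build the Grundy sequence with g(k) = mex{g(k−s) : s ∈ {3, 4, 5, 6}, s ≤ k}:
g(0) = mex{} = 0
g(1) = mex{} = 0
g(2) = mex{} = 0
g(3) = mex{0} = 1
g(4) = mex{0} = 1
g(5) = mex{0} = 1
g(6) = mex{0,1} = 2
g(7) = mex{0,1} = 2
g(8) = mex{0,1} = 2
g(9) = mex{1,2} = 0
g(10) = mex{1,2} = 0
g(11) = mex{1,2} = 0
g(12) = mex{0,2} = 1
g(13) = mex{0,2} = 1
g(14) = mex{0,2} = 1
The P-positions (g = 0) in 0..14 are 0, 1, 2, 9, 10, 11.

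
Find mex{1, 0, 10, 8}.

2

The values 0, 1 are all present; 2 is the first non-negative integer missing from the set.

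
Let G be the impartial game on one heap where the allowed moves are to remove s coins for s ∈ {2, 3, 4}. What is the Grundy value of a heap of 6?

Build the Grundy sequence with g(k) = mex{g(k−s) : s ∈ {2, 3, 4}, s ≤ k}:
g(0) = mex{} = 0
g(1) = mex{} = 0
g(2) = mex{0} = 1
g(3) = mex{0} = 1
g(4) = mex{0,1} = 2
g(5) = mex{0,1} = 2
g(6) = mex{1,2} = 0
So g(6) = 0.

0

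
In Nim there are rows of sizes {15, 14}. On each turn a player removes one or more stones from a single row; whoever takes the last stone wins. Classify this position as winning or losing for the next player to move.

Winning position

Bitwise XOR of the heap sizes:
  1111  (15)
  1110  (14)
  ----
  0001  (1)
The nim-sum is 1 ≠ 0, so this is an N-position: the player to move can win.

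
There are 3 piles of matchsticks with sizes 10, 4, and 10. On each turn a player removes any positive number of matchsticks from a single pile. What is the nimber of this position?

Compute the nim-sum pairwise:
10 ^ 4 = 14
14 ^ 10 = 4

4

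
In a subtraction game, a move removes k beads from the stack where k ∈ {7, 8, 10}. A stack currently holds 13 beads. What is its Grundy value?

Build the Grundy sequence with g(k) = mex{g(k−s) : s ∈ {7, 8, 10}, s ≤ k}:
g(0) = mex{} = 0
g(1) = mex{} = 0
g(2) = mex{} = 0
g(3) = mex{} = 0
g(4) = mex{} = 0
g(5) = mex{} = 0
g(6) = mex{} = 0
g(7) = mex{0} = 1
g(8) = mex{0} = 1
g(9) = mex{0} = 1
g(10) = mex{0} = 1
g(11) = mex{0} = 1
g(12) = mex{0} = 1
g(13) = mex{0} = 1
So g(13) = 1.

1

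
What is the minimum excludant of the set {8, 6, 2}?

0

0 is not in the set, so the mex is 0.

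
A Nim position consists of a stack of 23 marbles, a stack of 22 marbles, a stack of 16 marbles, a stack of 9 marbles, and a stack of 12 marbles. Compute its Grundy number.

Nim-sum: 23 XOR 22 XOR 16 XOR 9 XOR 12 = 20.

20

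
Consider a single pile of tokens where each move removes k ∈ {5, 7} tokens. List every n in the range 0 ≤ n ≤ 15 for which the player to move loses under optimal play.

0, 1, 2, 3, 4, 12, 13, 14, 15

Build the Grundy sequence with g(k) = mex{g(k−s) : s ∈ {5, 7}, s ≤ k}:
k:     0  1  2  3  4  5  6  7  8  9 10 11 12 13 14 15
g(k):  0  0  0  0  0  1  1  1  1  1  2  2  0  0  0  0
The P-positions (g = 0) in 0..15 are 0, 1, 2, 3, 4, 12, 13, 14, 15.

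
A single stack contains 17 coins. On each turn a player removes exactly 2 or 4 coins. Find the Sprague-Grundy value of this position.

Grundy values for subtraction set {2, 4}:
k:     0  1  2  3  4  5  6  7  8  9 10 11 12 13 14 15 16 17
g(k):  0  0  1  1  2  2  0  0  1  1  2  2  0  0  1  1  2  2
So g(17) = 2.

2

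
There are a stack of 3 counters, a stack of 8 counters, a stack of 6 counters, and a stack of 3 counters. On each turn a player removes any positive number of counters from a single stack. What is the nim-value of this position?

14

Write each in binary and XOR column by column:
  0011  (3)
  1000  (8)
  0110  (6)
  0011  (3)
  ----
  1110  (14)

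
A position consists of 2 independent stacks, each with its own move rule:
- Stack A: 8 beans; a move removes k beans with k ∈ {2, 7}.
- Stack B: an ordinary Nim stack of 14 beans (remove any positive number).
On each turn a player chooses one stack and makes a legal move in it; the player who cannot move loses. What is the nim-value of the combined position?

Build the Grundy sequence for stack A with g(k) = mex{g(k−s) : s ∈ {2, 7}, s ≤ k}:
g(0) = mex{} = 0
g(1) = mex{} = 0
g(2) = mex{0} = 1
g(3) = mex{0} = 1
g(4) = mex{1} = 0
g(5) = mex{1} = 0
g(6) = mex{0} = 1
g(7) = mex{0} = 1
g(8) = mex{0,1} = 2
So g(8) = 2.
Stack B is a plain Nim stack of size 14, so its Grundy value is 14.
The value of a disjunctive sum is the nim-sum of the parts.
Combined value = 2 XOR 14 = 12.

12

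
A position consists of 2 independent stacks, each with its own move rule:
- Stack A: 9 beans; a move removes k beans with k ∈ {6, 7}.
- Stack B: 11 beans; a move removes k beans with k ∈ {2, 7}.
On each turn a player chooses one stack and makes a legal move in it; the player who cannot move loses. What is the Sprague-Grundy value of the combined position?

Build the Grundy sequence for stack A with g(k) = mex{g(k−s) : s ∈ {6, 7}, s ≤ k}:
g(0) = mex{} = 0
g(1) = mex{} = 0
g(2) = mex{} = 0
g(3) = mex{} = 0
g(4) = mex{} = 0
g(5) = mex{} = 0
g(6) = mex{0} = 1
g(7) = mex{0} = 1
g(8) = mex{0} = 1
g(9) = mex{0} = 1
So g(9) = 1.
For stack B, compute g(0), g(1), … with moves {2, 7}:
k:     0  1  2  3  4  5  6  7  8  9 10 11
g(k):  0  0  1  1  0  0  1  1  2  0  0  1
So g(11) = 1.
By the Sprague-Grundy theorem, the Grundy value of a sum of independent games is the XOR of the component values.
Combined value = 1 ⊕ 1 = 0.

0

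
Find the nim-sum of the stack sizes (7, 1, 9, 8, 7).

0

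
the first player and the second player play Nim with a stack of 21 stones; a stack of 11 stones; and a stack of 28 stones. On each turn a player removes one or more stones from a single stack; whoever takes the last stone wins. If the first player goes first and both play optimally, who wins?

the first player wins

Bitwise XOR of the heap sizes:
  10101  (21)
  01011  (11)
  11100  (28)
  -----
  00010  (2)
The nim-sum is 2 ≠ 0, so this is an N-position: the player to move can win; the first player has a winning move.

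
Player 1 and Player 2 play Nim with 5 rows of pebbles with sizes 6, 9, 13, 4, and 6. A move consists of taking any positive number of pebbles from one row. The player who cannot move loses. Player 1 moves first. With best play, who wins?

Player 2 wins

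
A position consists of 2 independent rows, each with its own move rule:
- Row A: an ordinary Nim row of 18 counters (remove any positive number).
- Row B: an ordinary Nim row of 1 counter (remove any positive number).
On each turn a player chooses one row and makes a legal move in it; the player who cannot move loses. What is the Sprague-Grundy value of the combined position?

19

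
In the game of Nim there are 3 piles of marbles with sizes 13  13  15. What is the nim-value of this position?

15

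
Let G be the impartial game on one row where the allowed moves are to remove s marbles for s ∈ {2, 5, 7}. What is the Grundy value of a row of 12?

Grundy values for subtraction set {2, 5, 7}:
g(0) = mex{} = 0
g(1) = mex{} = 0
g(2) = mex{0} = 1
g(3) = mex{0} = 1
g(4) = mex{1} = 0
g(5) = mex{0,1} = 2
g(6) = mex{0} = 1
g(7) = mex{0,1,2} = 3
g(8) = mex{0,1} = 2
g(9) = mex{0,1,3} = 2
g(10) = mex{1,2} = 0
g(11) = mex{0,1,2} = 3
g(12) = mex{0,2,3} = 1
So g(12) = 1.

1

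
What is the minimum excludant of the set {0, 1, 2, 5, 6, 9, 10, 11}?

The values 0, 1, 2 are all present; 3 is the first non-negative integer missing from the set.

3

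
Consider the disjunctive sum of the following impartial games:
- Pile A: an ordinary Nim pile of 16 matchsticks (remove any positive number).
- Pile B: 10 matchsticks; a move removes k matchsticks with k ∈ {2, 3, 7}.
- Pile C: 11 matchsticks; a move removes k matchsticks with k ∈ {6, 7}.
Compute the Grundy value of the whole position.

17

Pile A is a plain Nim pile of size 16, so its Grundy value is 16.
Build the Grundy sequence for pile B with g(k) = mex{g(k−s) : s ∈ {2, 3, 7}, s ≤ k}:
g(0) = mex{} = 0
g(1) = mex{} = 0
g(2) = mex{0} = 1
g(3) = mex{0} = 1
g(4) = mex{0,1} = 2
g(5) = mex{1} = 0
g(6) = mex{1,2} = 0
g(7) = mex{0,2} = 1
g(8) = mex{0} = 1
g(9) = mex{0,1} = 2
g(10) = mex{1} = 0
So g(10) = 0.
Grundy values for pile C (subtraction set {6, 7}):
g(0) = mex{} = 0
g(1) = mex{} = 0
g(2) = mex{} = 0
g(3) = mex{} = 0
g(4) = mex{} = 0
g(5) = mex{} = 0
g(6) = mex{0} = 1
g(7) = mex{0} = 1
g(8) = mex{0} = 1
g(9) = mex{0} = 1
g(10) = mex{0} = 1
g(11) = mex{0} = 1
So g(11) = 1.
The value of a disjunctive sum is the nim-sum of the parts.
Combined value = 16 ⊕ 0 ⊕ 1 = 17.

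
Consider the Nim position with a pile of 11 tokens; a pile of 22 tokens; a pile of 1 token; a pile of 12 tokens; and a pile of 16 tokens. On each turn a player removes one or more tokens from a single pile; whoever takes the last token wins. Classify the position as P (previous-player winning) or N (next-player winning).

In binary:
  01011  (11)
  10110  (22)
  00001  (1)
  01100  (12)
  10000  (16)
  -----
  00000  (0)
The nim-sum is 0, so this is a P-position: the player to move is in a losing position under optimal play.

P-position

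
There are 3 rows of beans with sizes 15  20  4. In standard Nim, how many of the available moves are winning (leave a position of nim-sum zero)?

Compute the nim-sum pairwise:
15 XOR 20 = 27
27 XOR 4 = 31
The overall nim-sum is X = 31. A row of size p has a winning move iff p XOR X < p (reduce it to p XOR X).
  15: 15 XOR 31 = 16 ≥ 15 — no move.
  20: 20 XOR 31 = 11 < 20 — winning move (to 11).
  4: 4 XOR 31 = 27 ≥ 4 — no move.
That gives 1 winning move.

1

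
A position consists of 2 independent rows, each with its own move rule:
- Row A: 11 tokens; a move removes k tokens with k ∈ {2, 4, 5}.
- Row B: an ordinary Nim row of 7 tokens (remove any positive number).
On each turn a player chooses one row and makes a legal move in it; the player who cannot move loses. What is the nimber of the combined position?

5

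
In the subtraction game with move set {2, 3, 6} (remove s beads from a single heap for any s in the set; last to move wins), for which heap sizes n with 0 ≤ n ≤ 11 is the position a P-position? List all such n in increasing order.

0, 1, 5, 9, 10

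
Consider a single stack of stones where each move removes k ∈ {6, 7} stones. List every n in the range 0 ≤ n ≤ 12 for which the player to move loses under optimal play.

0, 1, 2, 3, 4, 5

Build the Grundy sequence with g(k) = mex{g(k−s) : s ∈ {6, 7}, s ≤ k}:
g(0) = mex{} = 0
g(1) = mex{} = 0
g(2) = mex{} = 0
g(3) = mex{} = 0
g(4) = mex{} = 0
g(5) = mex{} = 0
g(6) = mex{0} = 1
g(7) = mex{0} = 1
g(8) = mex{0} = 1
g(9) = mex{0} = 1
g(10) = mex{0} = 1
g(11) = mex{0} = 1
g(12) = mex{0,1} = 2
The P-positions (g = 0) in 0..12 are 0, 1, 2, 3, 4, 5.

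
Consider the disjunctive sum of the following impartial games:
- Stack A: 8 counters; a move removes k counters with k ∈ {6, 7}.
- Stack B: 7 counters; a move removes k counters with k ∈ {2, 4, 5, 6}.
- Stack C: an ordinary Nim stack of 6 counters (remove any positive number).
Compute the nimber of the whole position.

For stack A, compute g(0), g(1), … with moves {6, 7}:
k:     0  1  2  3  4  5  6  7  8
g(k):  0  0  0  0  0  0  1  1  1
So g(8) = 1.
Build the Grundy sequence for stack B with g(k) = mex{g(k−s) : s ∈ {2, 4, 5, 6}, s ≤ k}:
k:     0  1  2  3  4  5  6  7
g(k):  0  0  1  1  2  2  3  3
So g(7) = 3.
Stack C is a plain Nim stack of size 6, so its Grundy value is 6.
By the Sprague-Grundy theorem, the Grundy value of a sum of independent games is the XOR of the component values.
Combined value = 1 ⊕ 3 ⊕ 6 = 4.

4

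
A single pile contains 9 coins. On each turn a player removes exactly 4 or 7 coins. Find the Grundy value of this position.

Build the Grundy sequence with g(k) = mex{g(k−s) : s ∈ {4, 7}, s ≤ k}:
k:     0  1  2  3  4  5  6  7  8  9
g(k):  0  0  0  0  1  1  1  1  2  2
So g(9) = 2.

2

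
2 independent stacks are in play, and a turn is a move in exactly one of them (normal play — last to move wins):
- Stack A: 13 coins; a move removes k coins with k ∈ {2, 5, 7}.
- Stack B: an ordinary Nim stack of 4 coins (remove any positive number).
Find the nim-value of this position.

4

Build the Grundy sequence for stack A with g(k) = mex{g(k−s) : s ∈ {2, 5, 7}, s ≤ k}:
g(0) = mex{} = 0
g(1) = mex{} = 0
g(2) = mex{0} = 1
g(3) = mex{0} = 1
g(4) = mex{1} = 0
g(5) = mex{0,1} = 2
g(6) = mex{0} = 1
g(7) = mex{0,1,2} = 3
g(8) = mex{0,1} = 2
g(9) = mex{0,1,3} = 2
g(10) = mex{1,2} = 0
g(11) = mex{0,1,2} = 3
g(12) = mex{0,2,3} = 1
g(13) = mex{1,2,3} = 0
So g(13) = 0.
Stack B is a plain Nim stack of size 4, so its Grundy value is 4.
The value of a disjunctive sum is the nim-sum of the parts.
Combined value = 0 XOR 4 = 4.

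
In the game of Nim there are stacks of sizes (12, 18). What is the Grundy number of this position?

30

Compute the nim-sum pairwise:
12 XOR 18 = 30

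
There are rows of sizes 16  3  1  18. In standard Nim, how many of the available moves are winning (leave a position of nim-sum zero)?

Nim-sum: 16 ⊕ 3 ⊕ 1 ⊕ 18 = 0.
The nim-sum is already 0, so every move leaves a nonzero nim-sum — there are no winning moves.

0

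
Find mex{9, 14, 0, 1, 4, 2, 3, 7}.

5

The values 0, 1, 2, 3, 4 are all present; 5 is the first non-negative integer missing from the set.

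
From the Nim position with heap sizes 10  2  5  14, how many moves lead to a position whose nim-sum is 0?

3

Nim-sum: 10 XOR 2 XOR 5 XOR 14 = 3.
The overall nim-sum is X = 3. A heap of size p has a winning move iff p XOR X < p (reduce it to p XOR X).
  10: 10 XOR 3 = 9 < 10 — winning move (to 9).
  2: 2 XOR 3 = 1 < 2 — winning move (to 1).
  5: 5 XOR 3 = 6 ≥ 5 — no move.
  14: 14 XOR 3 = 13 < 14 — winning move (to 13).
That gives 3 winning moves.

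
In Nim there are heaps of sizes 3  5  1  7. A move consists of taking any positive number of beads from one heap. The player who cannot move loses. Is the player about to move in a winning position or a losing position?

In binary:
  011  (3)
  101  (5)
  001  (1)
  111  (7)
  ---
  000  (0)
The nim-sum is 0, so this is a P-position: the player to move is in a losing position under optimal play.

Losing position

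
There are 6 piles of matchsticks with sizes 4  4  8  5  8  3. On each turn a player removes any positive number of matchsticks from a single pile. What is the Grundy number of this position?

6

In binary:
  0100  (4)
  0100  (4)
  1000  (8)
  0101  (5)
  1000  (8)
  0011  (3)
  ----
  0110  (6)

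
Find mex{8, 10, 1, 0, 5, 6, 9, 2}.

3

The values 0, 1, 2 are all present; 3 is the first non-negative integer missing from the set.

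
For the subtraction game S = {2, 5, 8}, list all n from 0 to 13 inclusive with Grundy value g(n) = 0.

Grundy values for subtraction set {2, 5, 8}:
g(0) = mex{} = 0
g(1) = mex{} = 0
g(2) = mex{0} = 1
g(3) = mex{0} = 1
g(4) = mex{1} = 0
g(5) = mex{0,1} = 2
g(6) = mex{0} = 1
g(7) = mex{1,2} = 0
g(8) = mex{0,1} = 2
g(9) = mex{0} = 1
g(10) = mex{1,2} = 0
g(11) = mex{1} = 0
g(12) = mex{0} = 1
g(13) = mex{0,2} = 1
The P-positions (g = 0) in 0..13 are 0, 1, 4, 7, 10, 11.

0, 1, 4, 7, 10, 11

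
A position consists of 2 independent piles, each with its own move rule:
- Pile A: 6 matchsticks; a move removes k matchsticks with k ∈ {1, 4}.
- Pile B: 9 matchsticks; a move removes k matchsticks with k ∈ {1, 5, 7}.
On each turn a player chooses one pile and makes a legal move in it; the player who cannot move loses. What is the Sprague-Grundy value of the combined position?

0

For pile A, compute g(0), g(1), … with moves {1, 4}:
k:     0  1  2  3  4  5  6
g(k):  0  1  0  1  2  0  1
So g(6) = 1.
Grundy values for pile B (subtraction set {1, 5, 7}):
k:     0  1  2  3  4  5  6  7  8  9
g(k):  0  1  0  1  0  1  0  1  0  1
So g(9) = 1.
The value of a disjunctive sum is the nim-sum of the parts.
Combined value = 1 ⊕ 1 = 0.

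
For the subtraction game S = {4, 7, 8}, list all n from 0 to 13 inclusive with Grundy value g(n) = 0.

0, 1, 2, 3, 12, 13

Build the Grundy sequence with g(k) = mex{g(k−s) : s ∈ {4, 7, 8}, s ≤ k}:
g(0) = mex{} = 0
g(1) = mex{} = 0
g(2) = mex{} = 0
g(3) = mex{} = 0
g(4) = mex{0} = 1
g(5) = mex{0} = 1
g(6) = mex{0} = 1
g(7) = mex{0} = 1
g(8) = mex{0,1} = 2
g(9) = mex{0,1} = 2
g(10) = mex{0,1} = 2
g(11) = mex{0,1} = 2
g(12) = mex{1,2} = 0
g(13) = mex{1,2} = 0
The P-positions (g = 0) in 0..13 are 0, 1, 2, 3, 12, 13.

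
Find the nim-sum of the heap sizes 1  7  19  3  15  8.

17

Compute the nim-sum pairwise:
1 ^ 7 = 6
6 ^ 19 = 21
21 ^ 3 = 22
22 ^ 15 = 25
25 ^ 8 = 17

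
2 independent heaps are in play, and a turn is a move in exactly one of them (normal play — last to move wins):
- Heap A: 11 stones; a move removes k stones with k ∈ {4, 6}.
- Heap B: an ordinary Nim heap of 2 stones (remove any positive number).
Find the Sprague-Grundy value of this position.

2

For heap A, compute g(0), g(1), … with moves {4, 6}:
g(0) = mex{} = 0
g(1) = mex{} = 0
g(2) = mex{} = 0
g(3) = mex{} = 0
g(4) = mex{0} = 1
g(5) = mex{0} = 1
g(6) = mex{0} = 1
g(7) = mex{0} = 1
g(8) = mex{0,1} = 2
g(9) = mex{0,1} = 2
g(10) = mex{1} = 0
g(11) = mex{1} = 0
So g(11) = 0.
Heap B is a plain Nim heap of size 2, so its Grundy value is 2.
By the Sprague-Grundy theorem, the Grundy value of a sum of independent games is the XOR of the component values.
Combined value = 0 XOR 2 = 2.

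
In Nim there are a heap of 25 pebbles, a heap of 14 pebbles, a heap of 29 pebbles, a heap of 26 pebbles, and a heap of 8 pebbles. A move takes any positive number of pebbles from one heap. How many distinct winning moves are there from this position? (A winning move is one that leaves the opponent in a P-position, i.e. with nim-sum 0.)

Write each in binary and XOR column by column:
  11001  (25)
  01110  (14)
  11101  (29)
  11010  (26)
  01000  (8)
  -----
  11000  (24)
The overall nim-sum is X = 24. A heap of size p has a winning move iff p XOR X < p (reduce it to p XOR X).
  25: 25 XOR 24 = 1 < 25 — winning move (to 1).
  14: 14 XOR 24 = 22 ≥ 14 — no move.
  29: 29 XOR 24 = 5 < 29 — winning move (to 5).
  26: 26 XOR 24 = 2 < 26 — winning move (to 2).
  8: 8 XOR 24 = 16 ≥ 8 — no move.
That gives 3 winning moves.

3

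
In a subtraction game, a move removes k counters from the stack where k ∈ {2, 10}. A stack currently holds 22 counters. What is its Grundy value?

Compute g(0), g(1), … for moves {2, 10}:
k:     0  1  2  3  4  5  6  7  8  9 10 11 12 13 14 15 16 17 18 19 20 21 22
g(k):  0  0  1  1  0  0  1  1  0  0  1  1  0  0  1  1  0  0  1  1  0  0  1
So g(22) = 1.

1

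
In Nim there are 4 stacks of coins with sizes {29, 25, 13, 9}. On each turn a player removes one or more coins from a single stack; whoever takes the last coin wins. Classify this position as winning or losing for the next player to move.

Losing position

Compute the nim-sum pairwise:
29 ⊕ 25 = 4
4 ⊕ 13 = 9
9 ⊕ 9 = 0
The nim-sum is 0, so this is a P-position: the player to move is in a losing position under optimal play.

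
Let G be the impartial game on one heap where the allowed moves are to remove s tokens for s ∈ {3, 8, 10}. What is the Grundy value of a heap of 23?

Compute g(0), g(1), … for moves {3, 8, 10}:
k:     0  1  2  3  4  5  6  7  8  9 10 11 12 13 14 15 16 17 18 19 20 21 22 23
g(k):  0  0  0  1  1  1  0  0  2  1  1  3  2  0  2  3  1  3  0  0  0  1  1  1
So g(23) = 1.

1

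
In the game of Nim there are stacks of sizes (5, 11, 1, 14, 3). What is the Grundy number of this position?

2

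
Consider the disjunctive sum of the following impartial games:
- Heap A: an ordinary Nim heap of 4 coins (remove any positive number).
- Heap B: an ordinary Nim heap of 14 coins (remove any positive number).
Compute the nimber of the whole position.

10

Heap A is a plain Nim heap of size 4, so its Grundy value is 4.
Heap B is a plain Nim heap of size 14, so its Grundy value is 14.
By the Sprague-Grundy theorem, the Grundy value of a sum of independent games is the XOR of the component values.
Combined value = 4 XOR 14 = 10.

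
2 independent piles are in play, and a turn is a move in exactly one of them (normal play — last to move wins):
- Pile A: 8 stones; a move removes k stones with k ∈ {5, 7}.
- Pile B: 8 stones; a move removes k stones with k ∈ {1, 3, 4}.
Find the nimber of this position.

Build the Grundy sequence for pile A with g(k) = mex{g(k−s) : s ∈ {5, 7}, s ≤ k}:
g(0) = mex{} = 0
g(1) = mex{} = 0
g(2) = mex{} = 0
g(3) = mex{} = 0
g(4) = mex{} = 0
g(5) = mex{0} = 1
g(6) = mex{0} = 1
g(7) = mex{0} = 1
g(8) = mex{0} = 1
So g(8) = 1.
Grundy values for pile B (subtraction set {1, 3, 4}):
g(0) = mex{} = 0
g(1) = mex{0} = 1
g(2) = mex{1} = 0
g(3) = mex{0} = 1
g(4) = mex{0,1} = 2
g(5) = mex{0,1,2} = 3
g(6) = mex{0,1,3} = 2
g(7) = mex{1,2} = 0
g(8) = mex{0,2,3} = 1
So g(8) = 1.
The value of a disjunctive sum is the nim-sum of the parts.
Combined value = 1 XOR 1 = 0.

0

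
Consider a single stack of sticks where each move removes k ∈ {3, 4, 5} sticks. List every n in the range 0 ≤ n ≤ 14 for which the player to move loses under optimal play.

0, 1, 2, 8, 9, 10

Compute g(0), g(1), … for moves {3, 4, 5}:
g(0) = mex{} = 0
g(1) = mex{} = 0
g(2) = mex{} = 0
g(3) = mex{0} = 1
g(4) = mex{0} = 1
g(5) = mex{0} = 1
g(6) = mex{0,1} = 2
g(7) = mex{0,1} = 2
g(8) = mex{1} = 0
g(9) = mex{1,2} = 0
g(10) = mex{1,2} = 0
g(11) = mex{0,2} = 1
g(12) = mex{0,2} = 1
g(13) = mex{0} = 1
g(14) = mex{0,1} = 2
The P-positions (g = 0) in 0..14 are 0, 1, 2, 8, 9, 10.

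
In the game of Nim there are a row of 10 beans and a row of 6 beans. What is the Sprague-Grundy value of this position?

Nim-sum: 10 ^ 6 = 12.

12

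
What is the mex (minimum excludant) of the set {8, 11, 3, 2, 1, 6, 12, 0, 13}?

4

The values 0, 1, 2, 3 are all present; 4 is the first non-negative integer missing from the set.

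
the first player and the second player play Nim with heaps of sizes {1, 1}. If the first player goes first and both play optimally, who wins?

In binary:
  1  (1)
  1  (1)
  -
  0  (0)
The nim-sum is 0, so this is a P-position: the player to move is in a losing position under optimal play; the first player is about to move from it and so loses — the second player wins.

the second player wins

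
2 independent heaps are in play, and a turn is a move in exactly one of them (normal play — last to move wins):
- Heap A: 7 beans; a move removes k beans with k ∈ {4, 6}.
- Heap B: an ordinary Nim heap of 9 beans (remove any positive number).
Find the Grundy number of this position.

8

Build the Grundy sequence for heap A with g(k) = mex{g(k−s) : s ∈ {4, 6}, s ≤ k}:
k:     0  1  2  3  4  5  6  7
g(k):  0  0  0  0  1  1  1  1
So g(7) = 1.
Heap B is a plain Nim heap of size 9, so its Grundy value is 9.
By the Sprague-Grundy theorem, the Grundy value of a sum of independent games is the XOR of the component values.
Combined value = 1 XOR 9 = 8.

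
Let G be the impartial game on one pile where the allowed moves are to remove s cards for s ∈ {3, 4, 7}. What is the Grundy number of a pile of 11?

0

Compute g(0), g(1), … for moves {3, 4, 7}:
k:     0  1  2  3  4  5  6  7  8  9 10 11
g(k):  0  0  0  1  1  1  2  2  2  3  0  0
So g(11) = 0.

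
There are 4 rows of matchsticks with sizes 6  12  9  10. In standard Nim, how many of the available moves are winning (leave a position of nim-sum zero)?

3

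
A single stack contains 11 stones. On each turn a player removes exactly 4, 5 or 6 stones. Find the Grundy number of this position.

Grundy values for subtraction set {4, 5, 6}:
g(0) = mex{} = 0
g(1) = mex{} = 0
g(2) = mex{} = 0
g(3) = mex{} = 0
g(4) = mex{0} = 1
g(5) = mex{0} = 1
g(6) = mex{0} = 1
g(7) = mex{0} = 1
g(8) = mex{0,1} = 2
g(9) = mex{0,1} = 2
g(10) = mex{1} = 0
g(11) = mex{1} = 0
So g(11) = 0.

0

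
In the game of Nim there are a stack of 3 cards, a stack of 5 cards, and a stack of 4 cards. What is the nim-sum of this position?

Nim-sum: 3 ^ 5 ^ 4 = 2.

2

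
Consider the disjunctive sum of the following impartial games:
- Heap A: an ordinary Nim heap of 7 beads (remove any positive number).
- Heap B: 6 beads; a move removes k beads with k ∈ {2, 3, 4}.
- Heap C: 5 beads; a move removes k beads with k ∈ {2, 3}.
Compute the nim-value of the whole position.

7

Heap A is a plain Nim heap of size 7, so its Grundy value is 7.
For heap B, compute g(0), g(1), … with moves {2, 3, 4}:
g(0) = mex{} = 0
g(1) = mex{} = 0
g(2) = mex{0} = 1
g(3) = mex{0} = 1
g(4) = mex{0,1} = 2
g(5) = mex{0,1} = 2
g(6) = mex{1,2} = 0
So g(6) = 0.
For heap C, compute g(0), g(1), … with moves {2, 3}:
k:     0  1  2  3  4  5
g(k):  0  0  1  1  2  0
So g(5) = 0.
The value of a disjunctive sum is the nim-sum of the parts.
Combined value = 7 ⊕ 0 ⊕ 0 = 7.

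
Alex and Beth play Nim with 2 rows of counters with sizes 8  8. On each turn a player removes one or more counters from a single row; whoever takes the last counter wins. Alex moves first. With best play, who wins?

Beth wins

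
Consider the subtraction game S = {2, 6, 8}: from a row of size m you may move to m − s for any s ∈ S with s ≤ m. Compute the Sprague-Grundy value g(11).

3

Compute g(0), g(1), … for moves {2, 6, 8}:
k:     0  1  2  3  4  5  6  7  8  9 10 11
g(k):  0  0  1  1  0  0  1  1  2  2  3  3
So g(11) = 3.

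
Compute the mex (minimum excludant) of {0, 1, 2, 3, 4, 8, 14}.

The values 0, 1, 2, 3, 4 are all present; 5 is the first non-negative integer missing from the set.

5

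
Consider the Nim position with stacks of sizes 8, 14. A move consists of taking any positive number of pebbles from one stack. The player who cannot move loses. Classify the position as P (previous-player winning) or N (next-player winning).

Nim-sum: 8 XOR 14 = 6.
The nim-sum is 6 ≠ 0, so this is an N-position: the player to move can win.

N-position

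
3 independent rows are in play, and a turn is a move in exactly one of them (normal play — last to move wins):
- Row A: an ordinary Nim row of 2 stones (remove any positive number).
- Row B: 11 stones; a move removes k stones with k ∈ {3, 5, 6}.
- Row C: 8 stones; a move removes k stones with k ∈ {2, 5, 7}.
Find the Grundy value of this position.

Row A is a plain Nim row of size 2, so its Grundy value is 2.
For row B, compute g(0), g(1), … with moves {3, 5, 6}:
g(0) = mex{} = 0
g(1) = mex{} = 0
g(2) = mex{} = 0
g(3) = mex{0} = 1
g(4) = mex{0} = 1
g(5) = mex{0} = 1
g(6) = mex{0,1} = 2
g(7) = mex{0,1} = 2
g(8) = mex{0,1} = 2
g(9) = mex{1,2} = 0
g(10) = mex{1,2} = 0
g(11) = mex{1,2} = 0
So g(11) = 0.
Build the Grundy sequence for row C with g(k) = mex{g(k−s) : s ∈ {2, 5, 7}, s ≤ k}:
k:     0  1  2  3  4  5  6  7  8
g(k):  0  0  1  1  0  2  1  3  2
So g(8) = 2.
By the Sprague-Grundy theorem, the Grundy value of a sum of independent games is the XOR of the component values.
Combined value = 2 XOR 0 XOR 2 = 0.

0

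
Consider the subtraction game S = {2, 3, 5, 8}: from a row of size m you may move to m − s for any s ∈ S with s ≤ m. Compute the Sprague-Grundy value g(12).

4

Grundy values for subtraction set {2, 3, 5, 8}:
g(0) = mex{} = 0
g(1) = mex{} = 0
g(2) = mex{0} = 1
g(3) = mex{0} = 1
g(4) = mex{0,1} = 2
g(5) = mex{0,1} = 2
g(6) = mex{0,1,2} = 3
g(7) = mex{1,2} = 0
g(8) = mex{0,1,2,3} = 4
g(9) = mex{0,2,3} = 1
g(10) = mex{0,1,2,4} = 3
g(11) = mex{1,3,4} = 0
g(12) = mex{0,1,2,3} = 4
So g(12) = 4.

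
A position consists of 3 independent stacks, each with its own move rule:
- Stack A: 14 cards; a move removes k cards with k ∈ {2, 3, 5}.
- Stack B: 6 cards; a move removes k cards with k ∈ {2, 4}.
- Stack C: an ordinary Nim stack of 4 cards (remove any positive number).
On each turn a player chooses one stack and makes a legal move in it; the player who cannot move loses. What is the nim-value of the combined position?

4

Build the Grundy sequence for stack A with g(k) = mex{g(k−s) : s ∈ {2, 3, 5}, s ≤ k}:
k:     0  1  2  3  4  5  6  7  8  9 10 11 12 13 14
g(k):  0  0  1  1  2  2  3  0  0  1  1  2  2  3  0
So g(14) = 0.
Grundy values for stack B (subtraction set {2, 4}):
k:     0  1  2  3  4  5  6
g(k):  0  0  1  1  2  2  0
So g(6) = 0.
Stack C is a plain Nim stack of size 4, so its Grundy value is 4.
The value of a disjunctive sum is the nim-sum of the parts.
Combined value = 0 XOR 0 XOR 4 = 4.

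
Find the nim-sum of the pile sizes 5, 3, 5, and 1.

2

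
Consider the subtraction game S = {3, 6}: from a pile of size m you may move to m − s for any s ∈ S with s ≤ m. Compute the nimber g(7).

2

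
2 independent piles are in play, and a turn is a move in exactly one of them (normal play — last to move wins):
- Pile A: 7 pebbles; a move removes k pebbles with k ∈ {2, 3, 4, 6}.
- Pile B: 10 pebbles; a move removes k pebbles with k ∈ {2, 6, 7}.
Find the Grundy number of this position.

0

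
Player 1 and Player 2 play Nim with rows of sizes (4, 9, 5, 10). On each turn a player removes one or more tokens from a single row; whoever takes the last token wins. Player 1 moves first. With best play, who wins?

Player 1 wins

Nim-sum: 4 XOR 9 XOR 5 XOR 10 = 2.
The nim-sum is 2 ≠ 0, so this is an N-position: the player to move can win; Player 1 has a winning move.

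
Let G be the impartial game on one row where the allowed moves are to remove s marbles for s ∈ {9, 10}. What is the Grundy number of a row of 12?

Build the Grundy sequence with g(k) = mex{g(k−s) : s ∈ {9, 10}, s ≤ k}:
g(0) = mex{} = 0
g(1) = mex{} = 0
g(2) = mex{} = 0
g(3) = mex{} = 0
g(4) = mex{} = 0
g(5) = mex{} = 0
g(6) = mex{} = 0
g(7) = mex{} = 0
g(8) = mex{} = 0
g(9) = mex{0} = 1
g(10) = mex{0} = 1
g(11) = mex{0} = 1
g(12) = mex{0} = 1
So g(12) = 1.

1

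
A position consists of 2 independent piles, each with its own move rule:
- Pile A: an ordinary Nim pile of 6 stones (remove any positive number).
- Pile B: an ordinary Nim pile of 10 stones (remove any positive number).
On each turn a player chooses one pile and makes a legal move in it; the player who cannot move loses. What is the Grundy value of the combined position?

12

Pile A is a plain Nim pile of size 6, so its Grundy value is 6.
Pile B is a plain Nim pile of size 10, so its Grundy value is 10.
By the Sprague-Grundy theorem, the Grundy value of a sum of independent games is the XOR of the component values.
Combined value = 6 ⊕ 10 = 12.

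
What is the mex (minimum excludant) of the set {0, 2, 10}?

1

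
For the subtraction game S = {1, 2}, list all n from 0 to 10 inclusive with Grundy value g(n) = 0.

Grundy values for subtraction set {1, 2}:
k:     0  1  2  3  4  5  6  7  8  9 10
g(k):  0  1  2  0  1  2  0  1  2  0  1
The P-positions (g = 0) in 0..10 are 0, 3, 6, 9.

0, 3, 6, 9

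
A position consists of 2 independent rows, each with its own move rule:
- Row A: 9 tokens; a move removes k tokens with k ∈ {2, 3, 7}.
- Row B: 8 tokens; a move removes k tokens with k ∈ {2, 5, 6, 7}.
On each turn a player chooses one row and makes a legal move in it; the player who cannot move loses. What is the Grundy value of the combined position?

0

For row A, compute g(0), g(1), … with moves {2, 3, 7}:
k:     0  1  2  3  4  5  6  7  8  9
g(k):  0  0  1  1  2  0  0  1  1  2
So g(9) = 2.
Build the Grundy sequence for row B with g(k) = mex{g(k−s) : s ∈ {2, 5, 6, 7}, s ≤ k}:
k:     0  1  2  3  4  5  6  7  8
g(k):  0  0  1  1  0  2  1  3  2
So g(8) = 2.
The value of a disjunctive sum is the nim-sum of the parts.
Combined value = 2 XOR 2 = 0.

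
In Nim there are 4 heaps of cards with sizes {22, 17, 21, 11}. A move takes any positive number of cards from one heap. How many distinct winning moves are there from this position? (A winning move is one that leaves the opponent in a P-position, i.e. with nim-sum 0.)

3

In binary:
  10110  (22)
  10001  (17)
  10101  (21)
  01011  (11)
  -----
  11001  (25)
The overall nim-sum is X = 25. A heap of size p has a winning move iff p XOR X < p (reduce it to p XOR X).
  22: 22 XOR 25 = 15 < 22 — winning move (to 15).
  17: 17 XOR 25 = 8 < 17 — winning move (to 8).
  21: 21 XOR 25 = 12 < 21 — winning move (to 12).
  11: 11 XOR 25 = 18 ≥ 11 — no move.
That gives 3 winning moves.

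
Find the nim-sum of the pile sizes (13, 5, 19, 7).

Nim-sum: 13 ⊕ 5 ⊕ 19 ⊕ 7 = 28.

28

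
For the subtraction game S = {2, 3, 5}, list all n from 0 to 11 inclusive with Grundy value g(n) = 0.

Build the Grundy sequence with g(k) = mex{g(k−s) : s ∈ {2, 3, 5}, s ≤ k}:
g(0) = mex{} = 0
g(1) = mex{} = 0
g(2) = mex{0} = 1
g(3) = mex{0} = 1
g(4) = mex{0,1} = 2
g(5) = mex{0,1} = 2
g(6) = mex{0,1,2} = 3
g(7) = mex{1,2} = 0
g(8) = mex{1,2,3} = 0
g(9) = mex{0,2,3} = 1
g(10) = mex{0,2} = 1
g(11) = mex{0,1,3} = 2
The P-positions (g = 0) in 0..11 are 0, 1, 7, 8.

0, 1, 7, 8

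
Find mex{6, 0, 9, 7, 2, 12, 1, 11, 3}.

The values 0, 1, 2, 3 are all present; 4 is the first non-negative integer missing from the set.

4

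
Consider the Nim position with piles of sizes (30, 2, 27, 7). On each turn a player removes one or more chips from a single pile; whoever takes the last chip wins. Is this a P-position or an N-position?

P-position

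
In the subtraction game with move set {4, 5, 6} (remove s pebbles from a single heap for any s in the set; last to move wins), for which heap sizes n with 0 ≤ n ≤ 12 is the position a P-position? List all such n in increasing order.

0, 1, 2, 3, 10, 11, 12

Build the Grundy sequence with g(k) = mex{g(k−s) : s ∈ {4, 5, 6}, s ≤ k}:
g(0) = mex{} = 0
g(1) = mex{} = 0
g(2) = mex{} = 0
g(3) = mex{} = 0
g(4) = mex{0} = 1
g(5) = mex{0} = 1
g(6) = mex{0} = 1
g(7) = mex{0} = 1
g(8) = mex{0,1} = 2
g(9) = mex{0,1} = 2
g(10) = mex{1} = 0
g(11) = mex{1} = 0
g(12) = mex{1,2} = 0
The P-positions (g = 0) in 0..12 are 0, 1, 2, 3, 10, 11, 12.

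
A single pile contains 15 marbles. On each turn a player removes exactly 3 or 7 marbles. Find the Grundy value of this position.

Grundy values for subtraction set {3, 7}:
k:     0  1  2  3  4  5  6  7  8  9 10 11 12 13 14 15
g(k):  0  0  0  1  1  1  0  2  2  1  0  0  0  1  1  1
So g(15) = 1.

1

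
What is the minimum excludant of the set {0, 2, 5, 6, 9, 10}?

0 is in the set but 1 is not, so the mex is 1.

1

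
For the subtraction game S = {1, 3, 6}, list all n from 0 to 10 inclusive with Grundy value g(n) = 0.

Compute g(0), g(1), … for moves {1, 3, 6}:
k:     0  1  2  3  4  5  6  7  8  9 10
g(k):  0  1  0  1  0  1  2  3  2  0  1
The P-positions (g = 0) in 0..10 are 0, 2, 4, 9.

0, 2, 4, 9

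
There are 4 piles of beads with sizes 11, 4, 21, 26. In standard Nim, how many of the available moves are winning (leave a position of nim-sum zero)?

0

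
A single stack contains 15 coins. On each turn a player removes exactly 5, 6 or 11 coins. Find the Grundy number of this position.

3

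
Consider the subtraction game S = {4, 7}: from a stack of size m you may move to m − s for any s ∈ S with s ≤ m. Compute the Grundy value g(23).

0

Build the Grundy sequence with g(k) = mex{g(k−s) : s ∈ {4, 7}, s ≤ k}:
k:     0  1  2  3  4  5  6  7  8  9 10 11 12 13 14 15 16 17 18 19 20 21 22 23
g(k):  0  0  0  0  1  1  1  1  2  2  2  0  0  0  0  1  1  1  1  2  2  2  0  0
So g(23) = 0.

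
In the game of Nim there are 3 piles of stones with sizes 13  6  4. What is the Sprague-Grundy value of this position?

15

Compute the nim-sum pairwise:
13 ⊕ 6 = 11
11 ⊕ 4 = 15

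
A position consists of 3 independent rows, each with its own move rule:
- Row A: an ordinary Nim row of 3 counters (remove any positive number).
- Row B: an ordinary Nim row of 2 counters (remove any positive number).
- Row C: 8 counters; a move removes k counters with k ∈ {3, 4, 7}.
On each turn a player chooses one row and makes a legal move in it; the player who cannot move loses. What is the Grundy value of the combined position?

3

Row A is a plain Nim row of size 3, so its Grundy value is 3.
Row B is a plain Nim row of size 2, so its Grundy value is 2.
Grundy values for row C (subtraction set {3, 4, 7}):
g(0) = mex{} = 0
g(1) = mex{} = 0
g(2) = mex{} = 0
g(3) = mex{0} = 1
g(4) = mex{0} = 1
g(5) = mex{0} = 1
g(6) = mex{0,1} = 2
g(7) = mex{0,1} = 2
g(8) = mex{0,1} = 2
So g(8) = 2.
The value of a disjunctive sum is the nim-sum of the parts.
Combined value = 3 XOR 2 XOR 2 = 3.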